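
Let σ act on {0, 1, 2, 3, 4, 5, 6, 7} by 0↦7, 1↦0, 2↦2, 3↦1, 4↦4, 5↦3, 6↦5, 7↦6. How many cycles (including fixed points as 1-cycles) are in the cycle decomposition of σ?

3

Cycle decomposition: (0 7 6 5 3 1) (2) (4).
3 cycles.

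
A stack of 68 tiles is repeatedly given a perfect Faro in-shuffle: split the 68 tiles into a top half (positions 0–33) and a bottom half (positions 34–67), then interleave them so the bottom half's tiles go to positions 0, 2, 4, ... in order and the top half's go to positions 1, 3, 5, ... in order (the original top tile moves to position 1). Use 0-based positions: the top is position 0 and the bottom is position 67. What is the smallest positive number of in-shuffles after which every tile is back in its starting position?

22

The in-shuffle permutes the 68 positions with cycle lengths [2, 11, 11, 22, 22].
Every tile is home exactly when every cycle has completed a whole number of laps, i.e. after lcm(2, 11, 22) = 22 in-shuffles.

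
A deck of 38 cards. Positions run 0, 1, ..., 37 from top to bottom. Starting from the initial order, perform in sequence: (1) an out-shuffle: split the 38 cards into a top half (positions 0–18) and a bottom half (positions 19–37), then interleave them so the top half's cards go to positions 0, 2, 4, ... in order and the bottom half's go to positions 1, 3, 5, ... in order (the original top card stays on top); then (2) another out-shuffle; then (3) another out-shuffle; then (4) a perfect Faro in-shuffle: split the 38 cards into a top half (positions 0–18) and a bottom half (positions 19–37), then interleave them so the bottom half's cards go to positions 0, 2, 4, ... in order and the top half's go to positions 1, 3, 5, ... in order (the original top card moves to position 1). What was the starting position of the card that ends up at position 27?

Undo the operations in reverse order, starting from position 27:
  undo op 4 (in-shuffle, from top half): 27 ← 13
  undo op 3 (out-shuffle, from bottom half): 13 ← 25
  undo op 2 (out-shuffle, from bottom half): 25 ← 31
  undo op 1 (out-shuffle, from bottom half): 31 ← 34
So the card at position 27 came from original position 34.

34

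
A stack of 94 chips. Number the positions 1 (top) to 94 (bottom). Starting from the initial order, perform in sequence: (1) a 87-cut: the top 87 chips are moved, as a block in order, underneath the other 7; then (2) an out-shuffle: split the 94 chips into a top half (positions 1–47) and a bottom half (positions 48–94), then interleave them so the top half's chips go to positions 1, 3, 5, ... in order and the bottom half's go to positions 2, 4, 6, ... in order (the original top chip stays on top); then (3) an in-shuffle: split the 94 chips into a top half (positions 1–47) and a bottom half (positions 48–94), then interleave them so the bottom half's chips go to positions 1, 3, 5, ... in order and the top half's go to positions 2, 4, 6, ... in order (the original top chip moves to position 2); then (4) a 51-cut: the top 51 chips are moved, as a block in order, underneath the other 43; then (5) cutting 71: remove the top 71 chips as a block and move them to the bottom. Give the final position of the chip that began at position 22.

Track the chip from position 22 forward through each operation:
  after op 1 (cut 87): 22 → 29
  after op 2 (out-shuffle): 29 → 57
  after op 3 (in-shuffle): 57 → 19
  after op 4 (cut 51): 19 → 62
  after op 5 (cut 71): 62 → 85

85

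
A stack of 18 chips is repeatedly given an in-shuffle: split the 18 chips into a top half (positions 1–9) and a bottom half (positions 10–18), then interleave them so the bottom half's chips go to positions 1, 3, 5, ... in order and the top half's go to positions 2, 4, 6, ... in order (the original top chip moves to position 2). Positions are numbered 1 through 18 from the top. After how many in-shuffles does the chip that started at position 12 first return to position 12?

Follow position 12 under repeated in-shuffles:
12 → 5 → 10 → 1 → 2 → 4 → 8 → 16 → 13 → 7 → 14 → 9 → 18 → 17 → 15 → 11 → 3 → 6 → 12
It first returns after 18 in-shuffles.

18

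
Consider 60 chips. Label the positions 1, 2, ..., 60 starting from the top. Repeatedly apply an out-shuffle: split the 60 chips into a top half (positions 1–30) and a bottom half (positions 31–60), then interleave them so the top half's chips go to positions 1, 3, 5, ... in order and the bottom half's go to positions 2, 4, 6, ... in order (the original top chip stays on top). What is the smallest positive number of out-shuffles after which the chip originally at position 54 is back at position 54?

58

Follow position 54 under repeated out-shuffles:
54 → 48 → 36 → 12 → 23 → 45 → 30 → 59 → ... → 54 (length 58)
It first returns after 58 out-shuffles.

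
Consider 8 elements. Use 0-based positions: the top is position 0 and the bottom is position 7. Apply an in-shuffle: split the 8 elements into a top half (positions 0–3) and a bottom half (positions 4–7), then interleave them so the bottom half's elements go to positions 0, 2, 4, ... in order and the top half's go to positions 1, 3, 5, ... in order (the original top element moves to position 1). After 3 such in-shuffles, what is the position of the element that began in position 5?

Track the element's position through each in-shuffle:
5 → 2 → 5 → 2

2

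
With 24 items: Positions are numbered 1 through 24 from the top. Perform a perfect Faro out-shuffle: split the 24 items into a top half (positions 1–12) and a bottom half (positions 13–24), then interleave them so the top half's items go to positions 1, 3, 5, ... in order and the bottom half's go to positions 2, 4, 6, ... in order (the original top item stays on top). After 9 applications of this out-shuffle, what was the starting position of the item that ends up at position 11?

18

Work backwards from position 11, undoing one out-shuffle at a time:
11 ← 6 ← 15 ← 8 ← 16 ← 20 ← 22 ← 23 ← 12 ← 18
So the item now at position 11 started at position 18.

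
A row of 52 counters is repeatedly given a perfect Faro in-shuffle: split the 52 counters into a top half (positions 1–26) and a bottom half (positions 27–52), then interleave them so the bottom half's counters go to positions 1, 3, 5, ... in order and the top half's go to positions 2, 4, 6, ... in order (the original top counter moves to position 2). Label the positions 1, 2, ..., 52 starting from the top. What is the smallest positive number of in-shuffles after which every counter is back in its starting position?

52

The in-shuffle permutes the 52 positions with cycle lengths [52].
Every counter is home exactly when every cycle has completed a whole number of laps, i.e. after lcm(52) = 52 in-shuffles.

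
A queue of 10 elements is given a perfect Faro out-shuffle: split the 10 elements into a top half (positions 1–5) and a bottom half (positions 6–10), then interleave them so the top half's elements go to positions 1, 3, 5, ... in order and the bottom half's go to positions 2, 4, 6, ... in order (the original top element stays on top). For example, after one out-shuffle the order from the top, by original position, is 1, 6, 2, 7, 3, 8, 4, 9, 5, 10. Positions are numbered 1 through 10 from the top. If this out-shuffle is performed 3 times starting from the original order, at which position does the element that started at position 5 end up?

6

Track the element's position through each out-shuffle:
5 → 9 → 8 → 6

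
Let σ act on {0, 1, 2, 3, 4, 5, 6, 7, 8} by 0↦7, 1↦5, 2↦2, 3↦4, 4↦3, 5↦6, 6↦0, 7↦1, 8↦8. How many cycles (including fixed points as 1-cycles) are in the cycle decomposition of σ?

Cycle decomposition: (0 7 1 5 6) (2) (3 4) (8).
4 cycles.

4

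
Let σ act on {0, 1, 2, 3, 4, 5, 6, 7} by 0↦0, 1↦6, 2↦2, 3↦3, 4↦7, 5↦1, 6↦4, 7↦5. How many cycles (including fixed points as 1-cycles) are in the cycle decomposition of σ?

4

Cycle decomposition: (0) (1 6 4 7 5) (2) (3).
4 cycles.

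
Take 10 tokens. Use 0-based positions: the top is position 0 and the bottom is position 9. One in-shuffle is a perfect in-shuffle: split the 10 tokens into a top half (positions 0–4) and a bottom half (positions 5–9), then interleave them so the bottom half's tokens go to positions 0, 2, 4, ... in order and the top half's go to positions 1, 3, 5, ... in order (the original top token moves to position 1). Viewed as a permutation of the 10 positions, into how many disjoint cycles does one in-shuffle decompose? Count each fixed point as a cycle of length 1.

Trace each unvisited position around until it returns:
(0 1 3 7 4 9 8 6 2 5)
1 cycle in total.

1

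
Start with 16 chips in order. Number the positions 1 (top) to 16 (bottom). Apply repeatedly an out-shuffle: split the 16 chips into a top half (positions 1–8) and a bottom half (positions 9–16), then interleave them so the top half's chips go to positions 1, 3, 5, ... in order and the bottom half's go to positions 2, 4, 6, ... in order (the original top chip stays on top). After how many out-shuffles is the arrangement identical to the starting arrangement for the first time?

The out-shuffle permutes the 16 positions with cycle lengths [1, 1, 2, 4, 4, 4].
Every chip is home exactly when every cycle has completed a whole number of laps, i.e. after lcm(1, 2, 4) = 4 out-shuffles.

4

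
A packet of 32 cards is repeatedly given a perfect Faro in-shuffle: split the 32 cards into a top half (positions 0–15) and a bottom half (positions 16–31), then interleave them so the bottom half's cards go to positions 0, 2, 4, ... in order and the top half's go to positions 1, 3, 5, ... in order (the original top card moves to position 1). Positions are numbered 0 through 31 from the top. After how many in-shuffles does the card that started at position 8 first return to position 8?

Follow position 8 under repeated in-shuffles:
8 → 17 → 2 → 5 → 11 → 23 → 14 → 29 → 26 → 20 → 8
It first returns after 10 in-shuffles.

10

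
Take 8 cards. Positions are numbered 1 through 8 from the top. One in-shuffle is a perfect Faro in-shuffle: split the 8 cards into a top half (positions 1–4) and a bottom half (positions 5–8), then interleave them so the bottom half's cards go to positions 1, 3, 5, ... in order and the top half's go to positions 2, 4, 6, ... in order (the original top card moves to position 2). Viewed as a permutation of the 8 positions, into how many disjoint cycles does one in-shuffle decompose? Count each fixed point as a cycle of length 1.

Trace each unvisited position around until it returns:
(1 2 4 8 7 5) (3 6)
2 cycles in total.

2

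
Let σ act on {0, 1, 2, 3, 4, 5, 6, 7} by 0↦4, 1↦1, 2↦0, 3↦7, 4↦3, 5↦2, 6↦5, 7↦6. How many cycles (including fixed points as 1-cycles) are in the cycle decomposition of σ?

Cycle decomposition: (0 4 3 7 6 5 2) (1).
2 cycles.

2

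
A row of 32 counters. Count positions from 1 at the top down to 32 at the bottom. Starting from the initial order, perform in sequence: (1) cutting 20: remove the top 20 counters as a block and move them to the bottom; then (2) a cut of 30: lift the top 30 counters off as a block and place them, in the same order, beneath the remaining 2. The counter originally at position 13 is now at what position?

Track the counter from position 13 forward through each operation:
  after op 1 (cut 20): 13 → 25
  after op 2 (cut 30): 25 → 27

27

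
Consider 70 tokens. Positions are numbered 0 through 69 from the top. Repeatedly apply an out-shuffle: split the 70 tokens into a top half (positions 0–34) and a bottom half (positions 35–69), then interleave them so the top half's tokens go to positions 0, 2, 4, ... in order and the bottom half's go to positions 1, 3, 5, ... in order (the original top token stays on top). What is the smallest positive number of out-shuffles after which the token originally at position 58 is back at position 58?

22

Follow position 58 under repeated out-shuffles:
58 → 47 → 25 → 50 → 31 → 62 → 55 → 41 → ... → 58 (length 22)
It first returns after 22 out-shuffles.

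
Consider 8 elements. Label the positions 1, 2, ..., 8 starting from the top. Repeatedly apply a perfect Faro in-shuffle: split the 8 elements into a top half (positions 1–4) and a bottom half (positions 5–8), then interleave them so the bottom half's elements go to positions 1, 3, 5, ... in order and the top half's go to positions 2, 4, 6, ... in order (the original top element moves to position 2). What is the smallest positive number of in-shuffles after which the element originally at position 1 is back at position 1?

Follow position 1 under repeated in-shuffles:
1 → 2 → 4 → 8 → 7 → 5 → 1
It first returns after 6 in-shuffles.

6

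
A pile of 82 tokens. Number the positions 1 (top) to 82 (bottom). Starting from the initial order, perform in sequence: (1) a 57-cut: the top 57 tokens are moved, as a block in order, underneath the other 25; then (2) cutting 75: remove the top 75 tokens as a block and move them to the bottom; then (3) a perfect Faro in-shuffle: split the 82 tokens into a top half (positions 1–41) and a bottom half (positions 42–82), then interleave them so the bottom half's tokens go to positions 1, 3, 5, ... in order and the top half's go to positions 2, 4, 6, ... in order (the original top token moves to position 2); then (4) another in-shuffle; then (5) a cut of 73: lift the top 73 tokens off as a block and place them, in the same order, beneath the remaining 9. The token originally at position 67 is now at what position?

77

Track the token from position 67 forward through each operation:
  after op 1 (cut 57): 67 → 10
  after op 2 (cut 75): 10 → 17
  after op 3 (in-shuffle): 17 → 34
  after op 4 (in-shuffle): 34 → 68
  after op 5 (cut 73): 68 → 77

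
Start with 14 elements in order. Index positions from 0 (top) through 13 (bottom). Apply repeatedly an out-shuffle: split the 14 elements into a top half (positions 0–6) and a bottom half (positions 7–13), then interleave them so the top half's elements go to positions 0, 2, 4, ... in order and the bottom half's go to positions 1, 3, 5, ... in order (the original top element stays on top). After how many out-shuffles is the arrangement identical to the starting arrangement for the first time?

The out-shuffle permutes the 14 positions with cycle lengths [1, 1, 12].
Every element is home exactly when every cycle has completed a whole number of laps, i.e. after lcm(1, 12) = 12 out-shuffles.

12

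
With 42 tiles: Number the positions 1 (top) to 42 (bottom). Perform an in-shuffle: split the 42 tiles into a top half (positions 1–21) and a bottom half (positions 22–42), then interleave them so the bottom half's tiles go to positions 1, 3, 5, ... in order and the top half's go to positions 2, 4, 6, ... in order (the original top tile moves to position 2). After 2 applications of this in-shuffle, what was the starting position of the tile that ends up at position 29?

Work backwards from position 29, undoing one in-shuffle at a time:
29 ← 36 ← 18
So the tile now at position 29 started at position 18.

18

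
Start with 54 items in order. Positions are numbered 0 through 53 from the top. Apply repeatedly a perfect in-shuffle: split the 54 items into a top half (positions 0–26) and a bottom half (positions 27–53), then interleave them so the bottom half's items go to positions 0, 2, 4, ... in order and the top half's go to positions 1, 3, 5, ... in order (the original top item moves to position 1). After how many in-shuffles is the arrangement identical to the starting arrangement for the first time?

The in-shuffle permutes the 54 positions with cycle lengths [4, 10, 20, 20].
Every item is home exactly when every cycle has completed a whole number of laps, i.e. after lcm(4, 10, 20) = 20 in-shuffles.

20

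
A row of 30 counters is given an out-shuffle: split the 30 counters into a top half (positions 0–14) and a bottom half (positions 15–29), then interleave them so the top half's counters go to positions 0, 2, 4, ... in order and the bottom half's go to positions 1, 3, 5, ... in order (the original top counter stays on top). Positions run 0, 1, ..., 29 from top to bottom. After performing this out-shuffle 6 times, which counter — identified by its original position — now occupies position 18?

Work backwards from position 18, undoing one out-shuffle at a time:
18 ← 9 ← 19 ← 24 ← 12 ← 6 ← 3
So the counter now at position 18 started at position 3.

3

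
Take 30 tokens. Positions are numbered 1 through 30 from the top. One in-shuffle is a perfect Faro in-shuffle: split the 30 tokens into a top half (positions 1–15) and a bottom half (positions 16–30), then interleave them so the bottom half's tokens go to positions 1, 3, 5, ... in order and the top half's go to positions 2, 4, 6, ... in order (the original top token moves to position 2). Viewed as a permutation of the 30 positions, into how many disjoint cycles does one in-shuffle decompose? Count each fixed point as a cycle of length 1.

6

Trace each unvisited position around until it returns:
(1 2 4 8 16) (3 6 12 24 17) (5 10 20 9 18) (7 14 28 25 19) (11 22 13 26 21) (15 30 29 27 23)
6 cycles in total.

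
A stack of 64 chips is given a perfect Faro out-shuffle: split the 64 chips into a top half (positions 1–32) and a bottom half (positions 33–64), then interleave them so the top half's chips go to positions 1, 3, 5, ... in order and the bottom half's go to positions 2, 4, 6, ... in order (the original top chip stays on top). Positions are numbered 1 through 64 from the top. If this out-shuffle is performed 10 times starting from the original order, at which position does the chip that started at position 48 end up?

60

Track the chip's position through each out-shuffle:
48 → 32 → 63 → 62 → 60 → 56 → 48 → 32 → 63 → 62 → 60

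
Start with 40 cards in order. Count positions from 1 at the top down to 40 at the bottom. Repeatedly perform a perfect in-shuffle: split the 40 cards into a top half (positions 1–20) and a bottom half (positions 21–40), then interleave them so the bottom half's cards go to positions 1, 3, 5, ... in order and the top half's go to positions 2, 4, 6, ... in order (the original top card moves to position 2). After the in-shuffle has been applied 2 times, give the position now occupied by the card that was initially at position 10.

40

Track the card's position through each in-shuffle:
10 → 20 → 40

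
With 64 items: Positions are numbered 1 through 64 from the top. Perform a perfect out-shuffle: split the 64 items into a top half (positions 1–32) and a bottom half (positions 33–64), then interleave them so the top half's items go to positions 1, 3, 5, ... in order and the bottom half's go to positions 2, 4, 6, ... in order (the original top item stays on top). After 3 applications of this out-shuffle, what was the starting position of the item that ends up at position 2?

9

Work backwards from position 2, undoing one out-shuffle at a time:
2 ← 33 ← 17 ← 9
So the item now at position 2 started at position 9.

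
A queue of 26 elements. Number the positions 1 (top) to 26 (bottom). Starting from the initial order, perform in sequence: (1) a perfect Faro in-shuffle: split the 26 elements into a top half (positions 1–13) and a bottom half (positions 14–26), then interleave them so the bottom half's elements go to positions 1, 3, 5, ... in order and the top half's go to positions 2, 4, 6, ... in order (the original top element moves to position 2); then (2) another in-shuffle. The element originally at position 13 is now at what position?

25

Track the element from position 13 forward through each operation:
  after op 1 (in-shuffle): 13 → 26
  after op 2 (in-shuffle): 26 → 25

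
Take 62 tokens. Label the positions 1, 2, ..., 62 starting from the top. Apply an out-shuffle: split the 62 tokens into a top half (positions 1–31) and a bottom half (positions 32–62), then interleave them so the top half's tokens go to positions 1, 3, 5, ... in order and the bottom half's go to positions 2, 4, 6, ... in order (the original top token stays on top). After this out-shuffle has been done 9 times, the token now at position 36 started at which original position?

Work backwards from position 36, undoing one out-shuffle at a time:
36 ← 49 ← 25 ← 13 ← 7 ← 4 ← 33 ← 17 ← 9 ← 5
So the token now at position 36 started at position 5.

5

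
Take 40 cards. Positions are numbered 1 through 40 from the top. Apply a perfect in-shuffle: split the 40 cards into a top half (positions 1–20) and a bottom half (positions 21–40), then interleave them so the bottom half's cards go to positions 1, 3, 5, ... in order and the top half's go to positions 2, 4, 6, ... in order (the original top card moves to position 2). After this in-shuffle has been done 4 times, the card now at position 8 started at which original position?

Work backwards from position 8, undoing one in-shuffle at a time:
8 ← 4 ← 2 ← 1 ← 21
So the card now at position 8 started at position 21.

21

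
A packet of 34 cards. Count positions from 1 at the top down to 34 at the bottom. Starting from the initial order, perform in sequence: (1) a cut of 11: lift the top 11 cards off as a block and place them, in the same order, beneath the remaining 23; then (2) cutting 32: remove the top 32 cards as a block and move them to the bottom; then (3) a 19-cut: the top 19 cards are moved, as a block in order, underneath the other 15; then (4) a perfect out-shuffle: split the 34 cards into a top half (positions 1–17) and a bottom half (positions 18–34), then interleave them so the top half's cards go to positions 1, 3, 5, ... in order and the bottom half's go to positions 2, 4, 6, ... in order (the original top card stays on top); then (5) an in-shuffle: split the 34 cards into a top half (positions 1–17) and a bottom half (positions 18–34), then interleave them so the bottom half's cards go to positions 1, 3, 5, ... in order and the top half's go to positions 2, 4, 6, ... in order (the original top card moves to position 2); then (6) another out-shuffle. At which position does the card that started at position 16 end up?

Track the card from position 16 forward through each operation:
  after op 1 (cut 11): 16 → 5
  after op 2 (cut 32): 5 → 7
  after op 3 (cut 19): 7 → 22
  after op 4 (out-shuffle): 22 → 10
  after op 5 (in-shuffle): 10 → 20
  after op 6 (out-shuffle): 20 → 6

6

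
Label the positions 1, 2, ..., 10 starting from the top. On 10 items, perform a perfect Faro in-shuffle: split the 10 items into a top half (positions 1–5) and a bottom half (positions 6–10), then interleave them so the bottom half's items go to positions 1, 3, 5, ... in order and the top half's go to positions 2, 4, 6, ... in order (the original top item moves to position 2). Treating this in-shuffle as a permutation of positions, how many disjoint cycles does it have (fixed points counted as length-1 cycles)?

Trace each unvisited position around until it returns:
(1 2 4 8 5 10 9 7 3 6)
1 cycle in total.

1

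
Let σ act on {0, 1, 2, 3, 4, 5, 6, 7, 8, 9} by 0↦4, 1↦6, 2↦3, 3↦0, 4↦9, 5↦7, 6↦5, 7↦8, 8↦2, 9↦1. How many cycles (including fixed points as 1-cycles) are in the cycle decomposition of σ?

1

Cycle decomposition: (0 4 9 1 6 5 7 8 2 3).
1 cycle.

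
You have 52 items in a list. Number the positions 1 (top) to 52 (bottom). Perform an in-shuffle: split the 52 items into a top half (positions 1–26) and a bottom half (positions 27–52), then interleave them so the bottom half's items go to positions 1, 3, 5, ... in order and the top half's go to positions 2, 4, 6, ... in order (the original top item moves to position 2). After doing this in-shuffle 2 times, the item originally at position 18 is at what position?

19

Track the item's position through each in-shuffle:
18 → 36 → 19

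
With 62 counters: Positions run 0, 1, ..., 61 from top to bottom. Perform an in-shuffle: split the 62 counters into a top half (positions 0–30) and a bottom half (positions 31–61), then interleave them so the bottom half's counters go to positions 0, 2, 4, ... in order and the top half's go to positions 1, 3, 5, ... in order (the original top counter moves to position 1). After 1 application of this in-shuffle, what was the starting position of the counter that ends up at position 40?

51

Work backwards from position 40, undoing one in-shuffle at a time:
40 ← 51
So the counter now at position 40 started at position 51.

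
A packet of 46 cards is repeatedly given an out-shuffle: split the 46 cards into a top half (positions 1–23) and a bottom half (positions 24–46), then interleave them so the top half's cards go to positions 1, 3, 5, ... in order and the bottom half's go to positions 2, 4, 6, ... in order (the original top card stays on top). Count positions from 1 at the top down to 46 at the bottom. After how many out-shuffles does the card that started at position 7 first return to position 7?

Follow position 7 under repeated out-shuffles:
7 → 13 → 25 → 4 → 7
It first returns after 4 out-shuffles.

4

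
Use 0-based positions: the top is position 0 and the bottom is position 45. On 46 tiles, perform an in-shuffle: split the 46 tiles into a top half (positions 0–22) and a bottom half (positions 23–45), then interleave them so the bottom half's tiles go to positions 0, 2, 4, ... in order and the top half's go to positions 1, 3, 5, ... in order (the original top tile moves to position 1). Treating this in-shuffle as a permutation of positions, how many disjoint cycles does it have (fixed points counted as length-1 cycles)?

2

Trace each unvisited position around until it returns:
(0 1 3 7 15 31 ... len 23) (4 9 19 39 32 18 ... len 23)
2 cycles in total.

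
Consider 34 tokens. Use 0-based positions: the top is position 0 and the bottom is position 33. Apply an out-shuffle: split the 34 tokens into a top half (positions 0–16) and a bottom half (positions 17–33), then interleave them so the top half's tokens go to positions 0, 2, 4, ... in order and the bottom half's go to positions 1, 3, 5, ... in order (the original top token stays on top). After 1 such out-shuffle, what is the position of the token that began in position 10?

Track the token's position through each out-shuffle:
10 → 20

20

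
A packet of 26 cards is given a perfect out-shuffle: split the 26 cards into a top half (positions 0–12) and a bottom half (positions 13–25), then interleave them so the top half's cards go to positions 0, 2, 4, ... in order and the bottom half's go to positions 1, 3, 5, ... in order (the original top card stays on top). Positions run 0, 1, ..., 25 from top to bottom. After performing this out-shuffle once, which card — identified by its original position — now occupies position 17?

Work backwards from position 17, undoing one out-shuffle at a time:
17 ← 21
So the card now at position 17 started at position 21.

21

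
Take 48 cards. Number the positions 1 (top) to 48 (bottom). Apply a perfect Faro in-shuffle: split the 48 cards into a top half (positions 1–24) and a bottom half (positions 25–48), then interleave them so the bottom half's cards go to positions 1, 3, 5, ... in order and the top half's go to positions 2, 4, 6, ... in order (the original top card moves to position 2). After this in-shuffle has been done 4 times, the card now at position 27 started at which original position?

Work backwards from position 27, undoing one in-shuffle at a time:
27 ← 38 ← 19 ← 34 ← 17
So the card now at position 27 started at position 17.

17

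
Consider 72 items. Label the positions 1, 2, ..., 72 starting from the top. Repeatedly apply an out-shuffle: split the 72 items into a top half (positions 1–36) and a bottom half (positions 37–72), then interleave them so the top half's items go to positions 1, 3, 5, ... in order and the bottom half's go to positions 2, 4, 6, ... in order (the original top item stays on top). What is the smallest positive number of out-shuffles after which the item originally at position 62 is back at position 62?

35

Follow position 62 under repeated out-shuffles:
62 → 52 → 32 → 63 → 54 → 36 → 71 → 70 → ... → 62 (length 35)
It first returns after 35 out-shuffles.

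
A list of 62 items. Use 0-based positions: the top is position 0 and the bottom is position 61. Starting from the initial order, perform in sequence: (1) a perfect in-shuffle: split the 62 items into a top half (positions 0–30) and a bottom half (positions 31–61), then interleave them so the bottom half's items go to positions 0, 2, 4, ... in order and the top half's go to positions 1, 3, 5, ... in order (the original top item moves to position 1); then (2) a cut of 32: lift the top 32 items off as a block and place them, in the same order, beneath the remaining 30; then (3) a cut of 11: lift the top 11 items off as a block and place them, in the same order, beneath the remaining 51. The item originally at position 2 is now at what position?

Track the item from position 2 forward through each operation:
  after op 1 (in-shuffle): 2 → 5
  after op 2 (cut 32): 5 → 35
  after op 3 (cut 11): 35 → 24

24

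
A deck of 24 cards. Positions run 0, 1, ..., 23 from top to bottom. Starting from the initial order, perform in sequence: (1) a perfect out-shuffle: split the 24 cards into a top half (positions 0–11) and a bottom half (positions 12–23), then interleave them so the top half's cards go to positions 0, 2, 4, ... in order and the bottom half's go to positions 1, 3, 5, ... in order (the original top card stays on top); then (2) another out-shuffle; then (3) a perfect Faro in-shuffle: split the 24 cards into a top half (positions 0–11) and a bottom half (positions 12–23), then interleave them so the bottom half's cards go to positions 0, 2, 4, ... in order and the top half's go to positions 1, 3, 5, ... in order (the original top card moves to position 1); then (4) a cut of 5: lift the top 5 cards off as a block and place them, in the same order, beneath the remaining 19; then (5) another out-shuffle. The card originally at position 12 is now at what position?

Track the card from position 12 forward through each operation:
  after op 1 (out-shuffle): 12 → 1
  after op 2 (out-shuffle): 1 → 2
  after op 3 (in-shuffle): 2 → 5
  after op 4 (cut 5): 5 → 0
  after op 5 (out-shuffle): 0 → 0

0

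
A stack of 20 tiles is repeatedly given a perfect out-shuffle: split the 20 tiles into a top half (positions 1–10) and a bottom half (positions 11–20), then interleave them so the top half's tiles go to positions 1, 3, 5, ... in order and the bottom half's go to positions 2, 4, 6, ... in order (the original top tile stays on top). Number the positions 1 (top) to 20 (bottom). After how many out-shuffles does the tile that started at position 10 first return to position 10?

18

Follow position 10 under repeated out-shuffles:
10 → 19 → 18 → 16 → 12 → 4 → 7 → 13 → 6 → 11 → 2 → 3 → 5 → 9 → 17 → 14 → 8 → 15 → 10
It first returns after 18 out-shuffles.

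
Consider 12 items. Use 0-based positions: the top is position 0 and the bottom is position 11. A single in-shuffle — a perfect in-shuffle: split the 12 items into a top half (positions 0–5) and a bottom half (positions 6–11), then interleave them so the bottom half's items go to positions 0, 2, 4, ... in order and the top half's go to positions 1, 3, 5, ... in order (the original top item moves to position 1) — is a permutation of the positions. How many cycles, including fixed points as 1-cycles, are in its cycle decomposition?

Trace each unvisited position around until it returns:
(0 1 3 7 2 5 ... len 12)
1 cycle in total.

1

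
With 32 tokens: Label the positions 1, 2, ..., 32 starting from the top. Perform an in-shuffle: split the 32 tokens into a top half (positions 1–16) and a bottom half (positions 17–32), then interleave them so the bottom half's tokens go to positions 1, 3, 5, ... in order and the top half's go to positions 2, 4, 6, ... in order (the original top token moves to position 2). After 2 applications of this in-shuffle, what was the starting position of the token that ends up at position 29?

Work backwards from position 29, undoing one in-shuffle at a time:
29 ← 31 ← 32
So the token now at position 29 started at position 32.

32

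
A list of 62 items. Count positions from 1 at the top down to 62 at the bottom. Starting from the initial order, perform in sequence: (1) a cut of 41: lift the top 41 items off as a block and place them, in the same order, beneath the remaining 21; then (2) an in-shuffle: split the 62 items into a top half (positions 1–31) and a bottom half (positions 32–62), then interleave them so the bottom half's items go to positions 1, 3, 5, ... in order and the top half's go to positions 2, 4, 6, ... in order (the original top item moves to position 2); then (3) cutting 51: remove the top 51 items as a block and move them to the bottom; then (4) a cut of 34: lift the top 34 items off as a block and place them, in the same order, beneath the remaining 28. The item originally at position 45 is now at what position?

Track the item from position 45 forward through each operation:
  after op 1 (cut 41): 45 → 4
  after op 2 (in-shuffle): 4 → 8
  after op 3 (cut 51): 8 → 19
  after op 4 (cut 34): 19 → 47

47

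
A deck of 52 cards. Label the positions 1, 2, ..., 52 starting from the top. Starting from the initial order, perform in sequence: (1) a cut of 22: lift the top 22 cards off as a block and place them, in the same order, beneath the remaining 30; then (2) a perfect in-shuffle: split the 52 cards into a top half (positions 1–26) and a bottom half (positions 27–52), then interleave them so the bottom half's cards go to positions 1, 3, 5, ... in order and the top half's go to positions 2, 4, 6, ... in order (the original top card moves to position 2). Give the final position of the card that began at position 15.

Track the card from position 15 forward through each operation:
  after op 1 (cut 22): 15 → 45
  after op 2 (in-shuffle): 45 → 37

37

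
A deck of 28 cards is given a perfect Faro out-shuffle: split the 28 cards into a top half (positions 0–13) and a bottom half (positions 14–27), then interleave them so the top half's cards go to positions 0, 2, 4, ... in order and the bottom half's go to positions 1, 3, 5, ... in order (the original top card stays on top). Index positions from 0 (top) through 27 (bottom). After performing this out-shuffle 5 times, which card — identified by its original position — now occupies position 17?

Work backwards from position 17, undoing one out-shuffle at a time:
17 ← 22 ← 11 ← 19 ← 23 ← 25
So the card now at position 17 started at position 25.

25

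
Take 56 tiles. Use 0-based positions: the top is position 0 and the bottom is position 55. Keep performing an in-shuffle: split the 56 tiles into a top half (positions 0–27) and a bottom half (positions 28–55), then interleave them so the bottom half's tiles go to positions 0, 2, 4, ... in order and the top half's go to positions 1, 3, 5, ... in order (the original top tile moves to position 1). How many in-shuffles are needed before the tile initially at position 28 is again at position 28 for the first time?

Follow position 28 under repeated in-shuffles:
28 → 0 → 1 → 3 → 7 → 15 → 31 → 6 → 13 → 27 → 55 → 54 → 52 → 48 → 40 → 24 → 49 → 42 → 28
It first returns after 18 in-shuffles.

18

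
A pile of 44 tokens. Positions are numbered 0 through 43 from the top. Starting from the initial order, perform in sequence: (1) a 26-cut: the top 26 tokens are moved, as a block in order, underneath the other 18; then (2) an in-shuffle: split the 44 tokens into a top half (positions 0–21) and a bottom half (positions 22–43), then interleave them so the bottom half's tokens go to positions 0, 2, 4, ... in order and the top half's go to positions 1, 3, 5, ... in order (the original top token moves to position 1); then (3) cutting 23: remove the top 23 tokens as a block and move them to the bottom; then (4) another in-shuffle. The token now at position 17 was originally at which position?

Undo the operations in reverse order, starting from position 17:
  undo op 4 (in-shuffle, from top half): 17 ← 8
  undo op 3 (cut 23): 8 ← 31
  undo op 2 (in-shuffle, from top half): 31 ← 15
  undo op 1 (cut 26): 15 ← 41
So the token at position 17 came from original position 41.

41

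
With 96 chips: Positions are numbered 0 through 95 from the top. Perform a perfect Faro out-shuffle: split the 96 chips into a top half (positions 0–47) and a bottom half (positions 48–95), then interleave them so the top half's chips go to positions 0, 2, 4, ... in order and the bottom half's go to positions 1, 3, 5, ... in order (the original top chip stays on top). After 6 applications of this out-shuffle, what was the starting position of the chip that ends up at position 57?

Work backwards from position 57, undoing one out-shuffle at a time:
57 ← 76 ← 38 ← 19 ← 57 ← 76 ← 38
So the chip now at position 57 started at position 38.

38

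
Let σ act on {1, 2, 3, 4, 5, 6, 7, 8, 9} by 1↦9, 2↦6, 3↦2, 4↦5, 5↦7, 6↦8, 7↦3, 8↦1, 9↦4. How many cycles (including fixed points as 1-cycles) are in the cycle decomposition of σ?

1

Cycle decomposition: (1 9 4 5 7 3 2 6 8).
1 cycle.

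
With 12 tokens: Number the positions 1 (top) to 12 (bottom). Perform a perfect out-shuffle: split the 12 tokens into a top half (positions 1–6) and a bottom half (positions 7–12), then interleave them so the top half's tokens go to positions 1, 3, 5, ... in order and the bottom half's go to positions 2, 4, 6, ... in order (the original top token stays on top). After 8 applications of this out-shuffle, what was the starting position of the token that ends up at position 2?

Work backwards from position 2, undoing one out-shuffle at a time:
2 ← 7 ← 4 ← 8 ← 10 ← 11 ← 6 ← 9 ← 5
So the token now at position 2 started at position 5.

5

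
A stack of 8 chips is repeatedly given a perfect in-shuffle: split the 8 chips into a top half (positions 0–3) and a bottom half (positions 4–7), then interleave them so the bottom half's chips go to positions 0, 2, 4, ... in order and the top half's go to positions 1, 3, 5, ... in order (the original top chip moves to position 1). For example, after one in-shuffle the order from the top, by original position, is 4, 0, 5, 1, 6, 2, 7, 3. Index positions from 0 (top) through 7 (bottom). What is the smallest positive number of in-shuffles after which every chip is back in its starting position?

The in-shuffle permutes the 8 positions with cycle lengths [2, 6].
Every chip is home exactly when every cycle has completed a whole number of laps, i.e. after lcm(2, 6) = 6 in-shuffles.

6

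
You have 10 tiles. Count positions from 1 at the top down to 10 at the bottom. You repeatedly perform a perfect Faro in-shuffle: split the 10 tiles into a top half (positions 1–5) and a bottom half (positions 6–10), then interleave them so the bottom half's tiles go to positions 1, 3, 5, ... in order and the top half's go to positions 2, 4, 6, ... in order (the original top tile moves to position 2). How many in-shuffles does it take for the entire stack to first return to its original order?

10

The in-shuffle permutes the 10 positions with cycle lengths [10].
Every tile is home exactly when every cycle has completed a whole number of laps, i.e. after lcm(10) = 10 in-shuffles.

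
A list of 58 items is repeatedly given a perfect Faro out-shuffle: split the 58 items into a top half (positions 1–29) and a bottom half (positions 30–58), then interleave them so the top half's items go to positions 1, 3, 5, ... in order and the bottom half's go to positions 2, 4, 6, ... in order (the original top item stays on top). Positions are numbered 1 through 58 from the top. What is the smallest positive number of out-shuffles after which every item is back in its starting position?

The out-shuffle permutes the 58 positions with cycle lengths [1, 1, 2, 18, 18, 18].
Every item is home exactly when every cycle has completed a whole number of laps, i.e. after lcm(1, 2, 18) = 18 out-shuffles.

18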